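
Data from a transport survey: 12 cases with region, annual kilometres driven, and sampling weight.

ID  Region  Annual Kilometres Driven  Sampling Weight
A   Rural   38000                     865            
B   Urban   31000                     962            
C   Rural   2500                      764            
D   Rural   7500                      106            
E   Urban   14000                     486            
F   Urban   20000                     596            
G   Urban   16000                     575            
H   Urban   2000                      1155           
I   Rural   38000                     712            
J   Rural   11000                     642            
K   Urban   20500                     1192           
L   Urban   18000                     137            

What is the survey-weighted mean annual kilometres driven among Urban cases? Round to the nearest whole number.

17041

Urban rows: B, E, F, G, H, K, L
Weighted sum = 31000×962 + 14000×486 + 20000×596 + 16000×575 + 2000×1155 + 20500×1192 + 18000×137
  = 29822000 + 6804000 + 11920000 + 9200000 + 2310000 + 24436000 + 2466000 = 86958000
Sum of weights = 962 + 486 + 596 + 575 + 1155 + 1192 + 137 = 5103
Weighted mean = 86958000 / 5103 = 17040.564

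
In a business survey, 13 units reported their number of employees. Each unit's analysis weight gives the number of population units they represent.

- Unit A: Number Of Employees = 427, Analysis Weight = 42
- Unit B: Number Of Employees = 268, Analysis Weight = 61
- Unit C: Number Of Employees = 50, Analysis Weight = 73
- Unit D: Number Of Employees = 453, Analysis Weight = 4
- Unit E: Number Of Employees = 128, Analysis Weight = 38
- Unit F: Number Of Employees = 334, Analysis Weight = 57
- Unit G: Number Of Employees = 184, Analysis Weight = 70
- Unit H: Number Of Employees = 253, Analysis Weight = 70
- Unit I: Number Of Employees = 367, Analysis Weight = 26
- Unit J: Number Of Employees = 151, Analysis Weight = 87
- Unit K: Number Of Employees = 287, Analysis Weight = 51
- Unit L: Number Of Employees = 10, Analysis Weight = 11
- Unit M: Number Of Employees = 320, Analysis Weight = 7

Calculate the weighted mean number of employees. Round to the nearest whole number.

Weighted sum = 133902
Sum of weights = 597
Weighted mean = 133902 / 597 = 224.29146

224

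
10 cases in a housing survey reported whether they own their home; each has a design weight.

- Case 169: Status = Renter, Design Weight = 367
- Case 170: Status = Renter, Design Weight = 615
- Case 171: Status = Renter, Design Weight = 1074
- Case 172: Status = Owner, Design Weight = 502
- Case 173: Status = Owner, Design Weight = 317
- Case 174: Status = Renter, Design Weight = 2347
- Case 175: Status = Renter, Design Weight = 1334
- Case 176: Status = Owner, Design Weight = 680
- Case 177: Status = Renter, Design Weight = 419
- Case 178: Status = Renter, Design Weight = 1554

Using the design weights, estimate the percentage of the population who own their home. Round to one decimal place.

Sum of weights for 'Owner' = 502 + 317 + 680 = 1499
Total weight = 367 + 615 + 1074 + 502 + 317 + 2347 + 1334 + 680 + 419 + 1554 = 9209
Weighted proportion = 1499 / 9209 = 0.16277555 → 16.277555%

16.3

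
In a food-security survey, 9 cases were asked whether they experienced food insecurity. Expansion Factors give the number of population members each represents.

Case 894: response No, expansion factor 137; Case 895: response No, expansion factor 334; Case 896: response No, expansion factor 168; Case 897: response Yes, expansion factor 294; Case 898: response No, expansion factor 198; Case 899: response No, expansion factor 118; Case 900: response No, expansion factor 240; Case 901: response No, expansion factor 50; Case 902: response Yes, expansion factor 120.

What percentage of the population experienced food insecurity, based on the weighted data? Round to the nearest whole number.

25

Sum of weights for 'Yes' = 294 + 120 = 414
Total weight = 137 + 334 + 168 + 294 + 198 + 118 + 240 + 50 + 120 = 1659
Weighted proportion = 414 / 1659 = 0.24954792 → 24.954792%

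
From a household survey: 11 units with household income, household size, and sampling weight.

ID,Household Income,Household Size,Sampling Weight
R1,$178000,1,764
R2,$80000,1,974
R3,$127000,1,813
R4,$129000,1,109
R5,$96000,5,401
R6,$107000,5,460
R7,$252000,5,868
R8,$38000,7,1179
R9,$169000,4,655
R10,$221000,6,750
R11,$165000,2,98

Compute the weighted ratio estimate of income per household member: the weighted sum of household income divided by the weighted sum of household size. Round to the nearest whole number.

Σ wᵢ·y = 178000×764 + 80000×974 + 127000×813 + 129000×109 + 96000×401 + 107000×460 + 252000×868 + 38000×1179 + 169000×655 + 221000×750 + 165000×98
  = 135992000 + 77920000 + 103251000 + 14061000 + 38496000 + 49220000 + 218736000 + 44802000 + 110695000 + 165750000 + 16170000 = 975093000
Σ wᵢ·x = 1×764 + 1×974 + 1×813 + 1×109 + 5×401 + 5×460 + 5×868 + 7×1179 + 4×655 + 6×750 + 2×98
  = 764 + 974 + 813 + 109 + 2005 + 2300 + 4340 + 8253 + 2620 + 4500 + 196 = 26874
Ratio = 975093000 / 26874 = 36283.88

36284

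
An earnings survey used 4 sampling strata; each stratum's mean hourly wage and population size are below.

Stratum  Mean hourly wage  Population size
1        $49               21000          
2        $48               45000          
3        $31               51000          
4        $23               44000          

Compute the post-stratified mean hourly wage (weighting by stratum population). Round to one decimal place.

Σ Nₕ·x̄ₕ = 49×21000 + 48×45000 + 31×51000 + 23×44000
  = 1029000 + 2160000 + 1581000 + 1012000 = 5782000
Σ Nₕ = 21000 + 45000 + 51000 + 44000 = 161000
Overall mean = 5782000 / 161000 = 35.913043

35.9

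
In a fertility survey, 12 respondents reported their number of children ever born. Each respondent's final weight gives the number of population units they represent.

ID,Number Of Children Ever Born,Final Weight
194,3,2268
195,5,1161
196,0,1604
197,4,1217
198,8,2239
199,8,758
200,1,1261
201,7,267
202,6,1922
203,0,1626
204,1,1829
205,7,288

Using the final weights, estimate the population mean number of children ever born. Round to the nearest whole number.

Weighted sum = 59960
Sum of weights = 2268 + 1161 + 1604 + 1217 + 2239 + 758 + 1261 + 267 + 1922 + 1626 + 1829 + 288 = 16440
Weighted mean = 59960 / 16440 = 3.6472019

4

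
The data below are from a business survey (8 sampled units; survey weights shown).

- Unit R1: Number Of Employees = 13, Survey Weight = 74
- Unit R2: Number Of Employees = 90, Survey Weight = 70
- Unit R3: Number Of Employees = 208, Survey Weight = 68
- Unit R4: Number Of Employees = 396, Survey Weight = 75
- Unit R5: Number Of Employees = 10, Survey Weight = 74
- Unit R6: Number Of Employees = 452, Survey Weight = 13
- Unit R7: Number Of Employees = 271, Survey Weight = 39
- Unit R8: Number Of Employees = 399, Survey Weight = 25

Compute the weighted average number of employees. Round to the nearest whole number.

179

Weighted sum = 13×74 + 90×70 + 208×68 + 396×75 + 10×74 + 452×13 + 271×39 + 399×25
  = 962 + 6300 + 14144 + 29700 + 740 + 5876 + 10569 + 9975 = 78266
Sum of weights = 74 + 70 + 68 + 75 + 74 + 13 + 39 + 25 = 438
Weighted mean = 78266 / 438 = 178.6895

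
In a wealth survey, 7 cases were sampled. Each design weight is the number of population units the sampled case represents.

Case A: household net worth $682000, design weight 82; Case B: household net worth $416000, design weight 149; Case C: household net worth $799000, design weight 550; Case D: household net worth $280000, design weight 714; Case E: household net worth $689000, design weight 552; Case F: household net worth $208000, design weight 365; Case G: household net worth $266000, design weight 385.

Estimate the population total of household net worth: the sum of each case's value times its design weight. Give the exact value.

Weighted total = 1315936000

1315936000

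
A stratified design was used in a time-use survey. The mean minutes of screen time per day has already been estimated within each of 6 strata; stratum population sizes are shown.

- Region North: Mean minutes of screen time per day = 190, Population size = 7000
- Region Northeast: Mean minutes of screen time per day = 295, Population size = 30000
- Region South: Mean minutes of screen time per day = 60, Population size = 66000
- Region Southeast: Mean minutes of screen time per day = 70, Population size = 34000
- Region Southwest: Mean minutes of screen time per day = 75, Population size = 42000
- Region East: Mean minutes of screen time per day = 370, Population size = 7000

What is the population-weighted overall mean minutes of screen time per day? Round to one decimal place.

Σ Nₕ·x̄ₕ = 190×7000 + 295×30000 + 60×66000 + 70×34000 + 75×42000 + 370×7000
  = 1330000 + 8850000 + 3960000 + 2380000 + 3150000 + 2590000 = 22260000
Σ Nₕ = 7000 + 30000 + 66000 + 34000 + 42000 + 7000 = 186000
Overall mean = 22260000 / 186000 = 119.67742

119.7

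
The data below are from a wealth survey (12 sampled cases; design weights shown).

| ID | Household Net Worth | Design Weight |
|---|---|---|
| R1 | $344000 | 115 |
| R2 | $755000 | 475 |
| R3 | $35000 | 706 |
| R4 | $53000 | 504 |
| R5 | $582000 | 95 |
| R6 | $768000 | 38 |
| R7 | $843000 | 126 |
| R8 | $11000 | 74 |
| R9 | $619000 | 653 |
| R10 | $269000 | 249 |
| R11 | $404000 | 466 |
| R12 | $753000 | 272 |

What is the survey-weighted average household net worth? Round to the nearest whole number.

398988

Weighted sum = 1505381000
Sum of weights = 115 + 475 + 706 + 504 + 95 + 38 + 126 + 74 + 653 + 249 + 466 + 272 = 3773
Weighted mean = 1505381000 / 3773 = 398987.81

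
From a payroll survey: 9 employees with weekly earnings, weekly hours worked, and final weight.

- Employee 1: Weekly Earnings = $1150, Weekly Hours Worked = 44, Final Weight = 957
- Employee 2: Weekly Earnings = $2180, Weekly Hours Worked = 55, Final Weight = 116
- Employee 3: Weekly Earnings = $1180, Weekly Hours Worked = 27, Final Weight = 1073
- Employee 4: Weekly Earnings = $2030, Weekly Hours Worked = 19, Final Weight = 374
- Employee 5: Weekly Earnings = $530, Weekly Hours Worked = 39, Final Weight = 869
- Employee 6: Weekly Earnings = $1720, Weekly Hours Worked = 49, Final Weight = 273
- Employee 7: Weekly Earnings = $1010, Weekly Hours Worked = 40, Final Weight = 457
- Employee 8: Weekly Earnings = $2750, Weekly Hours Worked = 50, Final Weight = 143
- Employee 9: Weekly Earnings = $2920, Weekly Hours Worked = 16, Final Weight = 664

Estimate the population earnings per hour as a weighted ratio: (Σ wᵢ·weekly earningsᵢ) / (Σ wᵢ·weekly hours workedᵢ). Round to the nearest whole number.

Σ wᵢ·y = 1150×957 + 2180×116 + 1180×1073 + 2030×374 + 530×869 + 1720×273 + 1010×457 + 2750×143 + 2920×664
  = 1100550 + 252880 + 1266140 + 759220 + 460570 + 469560 + 461570 + 393250 + 1938880 = 7102620
Σ wᵢ·x = 44×957 + 55×116 + 27×1073 + 19×374 + 39×869 + 49×273 + 40×457 + 50×143 + 16×664
  = 42108 + 6380 + 28971 + 7106 + 33891 + 13377 + 18280 + 7150 + 10624 = 167887
Ratio = 7102620 / 167887 = 42.305956

42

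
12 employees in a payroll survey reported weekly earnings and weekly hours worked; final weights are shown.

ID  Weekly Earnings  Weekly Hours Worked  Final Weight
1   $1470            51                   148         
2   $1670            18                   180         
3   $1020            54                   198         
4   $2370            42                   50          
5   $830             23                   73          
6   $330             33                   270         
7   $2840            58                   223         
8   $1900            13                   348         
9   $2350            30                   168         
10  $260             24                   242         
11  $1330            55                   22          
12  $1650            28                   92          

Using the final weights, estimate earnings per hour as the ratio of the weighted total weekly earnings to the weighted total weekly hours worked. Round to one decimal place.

44.1

Σ wᵢ·y = 2921610
Σ wᵢ·x = 51×148 + 18×180 + 54×198 + 42×50 + 23×73 + 33×270 + 58×223 + 13×348 + 30×168 + 24×242 + 55×22 + 28×92
  = 7548 + 3240 + 10692 + 2100 + 1679 + 8910 + 12934 + 4524 + 5040 + 5808 + 1210 + 2576 = 66261
Ratio = 2921610 / 66261 = 44.092453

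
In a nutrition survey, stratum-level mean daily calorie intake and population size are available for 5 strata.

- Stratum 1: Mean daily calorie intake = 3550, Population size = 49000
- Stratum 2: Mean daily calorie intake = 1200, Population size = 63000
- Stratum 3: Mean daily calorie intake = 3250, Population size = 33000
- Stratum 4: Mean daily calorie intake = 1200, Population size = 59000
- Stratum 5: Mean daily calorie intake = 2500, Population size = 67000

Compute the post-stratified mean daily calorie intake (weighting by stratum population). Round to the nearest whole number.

Σ Nₕ·x̄ₕ = 3550×49000 + 1200×63000 + 3250×33000 + 1200×59000 + 2500×67000
  = 595100000
Σ Nₕ = 49000 + 63000 + 33000 + 59000 + 67000 = 271000
Overall mean = 595100000 / 271000 = 2195.941

2196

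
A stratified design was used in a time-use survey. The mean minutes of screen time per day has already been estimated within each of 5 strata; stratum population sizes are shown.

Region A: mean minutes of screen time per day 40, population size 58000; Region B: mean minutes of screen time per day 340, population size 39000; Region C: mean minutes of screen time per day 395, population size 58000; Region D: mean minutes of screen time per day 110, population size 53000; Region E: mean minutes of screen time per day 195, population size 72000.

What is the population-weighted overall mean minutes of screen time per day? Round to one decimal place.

Σ Nₕ·x̄ₕ = 40×58000 + 340×39000 + 395×58000 + 110×53000 + 195×72000
  = 2320000 + 13260000 + 22910000 + 5830000 + 14040000 = 58360000
Σ Nₕ = 58000 + 39000 + 58000 + 53000 + 72000 = 280000
Overall mean = 58360000 / 280000 = 208.42857

208.4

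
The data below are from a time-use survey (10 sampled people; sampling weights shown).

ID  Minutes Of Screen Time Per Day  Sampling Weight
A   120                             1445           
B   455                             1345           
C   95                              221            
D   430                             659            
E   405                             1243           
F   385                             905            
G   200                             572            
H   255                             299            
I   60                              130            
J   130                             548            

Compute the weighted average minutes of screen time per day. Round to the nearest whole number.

300

Weighted sum = 120×1445 + 455×1345 + 95×221 + 430×659 + 405×1243 + 385×905 + 200×572 + 255×299 + 60×130 + 130×548
  = 173400 + 611975 + 20995 + 283370 + 503415 + 348425 + 114400 + 76245 + 7800 + 71240 = 2211265
Sum of weights = 7367
Weighted mean = 2211265 / 7367 = 300.15814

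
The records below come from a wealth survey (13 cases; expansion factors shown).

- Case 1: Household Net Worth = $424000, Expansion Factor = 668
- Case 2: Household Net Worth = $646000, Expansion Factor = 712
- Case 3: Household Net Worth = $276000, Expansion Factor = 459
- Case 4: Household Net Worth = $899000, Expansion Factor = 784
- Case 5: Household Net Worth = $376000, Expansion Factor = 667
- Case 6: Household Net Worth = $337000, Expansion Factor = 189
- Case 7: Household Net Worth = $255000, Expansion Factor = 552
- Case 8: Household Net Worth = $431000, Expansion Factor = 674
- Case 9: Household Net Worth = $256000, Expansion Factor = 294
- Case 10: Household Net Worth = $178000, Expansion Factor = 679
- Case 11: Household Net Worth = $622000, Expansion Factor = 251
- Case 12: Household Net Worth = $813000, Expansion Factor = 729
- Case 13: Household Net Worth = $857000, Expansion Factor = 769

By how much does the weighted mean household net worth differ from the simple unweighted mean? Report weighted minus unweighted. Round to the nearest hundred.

38400

Unweighted sum = 6370000
Unweighted mean = 6370000 / 13 = 490000
Weighted sum = 3924381000
Sum of weights = 7427
Weighted mean = 3924381000 / 7427 = 528393.83
Difference (weighted minus unweighted) = 38393.833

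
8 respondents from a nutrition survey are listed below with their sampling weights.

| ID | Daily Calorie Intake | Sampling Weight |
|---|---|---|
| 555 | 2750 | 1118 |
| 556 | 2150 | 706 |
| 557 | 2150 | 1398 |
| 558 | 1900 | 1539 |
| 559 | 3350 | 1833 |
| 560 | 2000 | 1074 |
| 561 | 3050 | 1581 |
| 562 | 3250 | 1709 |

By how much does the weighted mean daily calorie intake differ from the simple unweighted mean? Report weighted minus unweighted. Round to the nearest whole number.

Unweighted sum = 2750 + 2150 + 2150 + 1900 + 3350 + 2000 + 3050 + 3250 = 20600
Unweighted mean = 20600 / 8 = 2575
Weighted sum = 2750×1118 + 2150×706 + 2150×1398 + 1900×1539 + 3350×1833 + 2000×1074 + 3050×1581 + 3250×1709
  = 29187050
Sum of weights = 1118 + 706 + 1398 + 1539 + 1833 + 1074 + 1581 + 1709 = 10958
Weighted mean = 29187050 / 10958 = 2663.5381
Difference (weighted minus unweighted) = 88.538054

89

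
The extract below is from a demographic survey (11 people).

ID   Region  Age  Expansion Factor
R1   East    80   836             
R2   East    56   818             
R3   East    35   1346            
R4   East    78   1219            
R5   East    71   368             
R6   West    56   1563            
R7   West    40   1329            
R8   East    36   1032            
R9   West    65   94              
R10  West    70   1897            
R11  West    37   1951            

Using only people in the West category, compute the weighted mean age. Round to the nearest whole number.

51

West rows: R6, R7, R9, R10, R11
Weighted sum = 351775
Sum of weights = 1563 + 1329 + 94 + 1897 + 1951 = 6834
Weighted mean = 351775 / 6834 = 51.474246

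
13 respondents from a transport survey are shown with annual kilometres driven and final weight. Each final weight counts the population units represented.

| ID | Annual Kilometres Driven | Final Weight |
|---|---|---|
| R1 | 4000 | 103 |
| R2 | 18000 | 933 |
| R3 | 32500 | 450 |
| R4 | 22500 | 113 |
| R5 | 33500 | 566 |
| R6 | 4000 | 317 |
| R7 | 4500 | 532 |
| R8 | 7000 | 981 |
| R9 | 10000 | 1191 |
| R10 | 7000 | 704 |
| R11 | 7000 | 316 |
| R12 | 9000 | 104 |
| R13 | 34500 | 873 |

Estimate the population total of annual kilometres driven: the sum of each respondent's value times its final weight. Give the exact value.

Weighted total = 113968000

113968000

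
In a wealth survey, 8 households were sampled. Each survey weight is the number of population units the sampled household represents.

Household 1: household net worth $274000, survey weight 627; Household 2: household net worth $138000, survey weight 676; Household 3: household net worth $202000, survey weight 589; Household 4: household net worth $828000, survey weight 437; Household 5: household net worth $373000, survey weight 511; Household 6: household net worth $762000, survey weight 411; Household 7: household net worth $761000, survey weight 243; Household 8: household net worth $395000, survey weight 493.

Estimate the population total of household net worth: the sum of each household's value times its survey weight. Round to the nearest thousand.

1629343000

Weighted total = 274000×627 + 138000×676 + 202000×589 + 828000×437 + 373000×511 + 762000×411 + 761000×243 + 395000×493
  = 171798000 + 93288000 + 118978000 + 361836000 + 190603000 + 313182000 + 184923000 + 194735000 = 1629343000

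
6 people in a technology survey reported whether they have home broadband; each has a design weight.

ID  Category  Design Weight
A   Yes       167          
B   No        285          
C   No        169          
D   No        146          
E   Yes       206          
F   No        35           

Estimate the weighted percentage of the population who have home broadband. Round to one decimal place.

Sum of weights for 'Yes' = 167 + 206 = 373
Total weight = 167 + 285 + 169 + 146 + 206 + 35 = 1008
Weighted proportion = 373 / 1008 = 0.37003968 → 37.003968%

37.0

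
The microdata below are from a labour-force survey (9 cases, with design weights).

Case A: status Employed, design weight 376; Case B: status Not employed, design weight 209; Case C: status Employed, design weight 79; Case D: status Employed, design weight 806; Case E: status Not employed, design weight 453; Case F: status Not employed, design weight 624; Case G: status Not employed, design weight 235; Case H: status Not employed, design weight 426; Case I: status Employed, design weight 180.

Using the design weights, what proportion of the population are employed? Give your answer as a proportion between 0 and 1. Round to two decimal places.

0.43

Sum of weights for 'Employed' = 376 + 79 + 806 + 180 = 1441
Total weight = 376 + 209 + 79 + 806 + 453 + 624 + 235 + 426 + 180 = 3388
Weighted proportion = 1441 / 3388 = 0.42532468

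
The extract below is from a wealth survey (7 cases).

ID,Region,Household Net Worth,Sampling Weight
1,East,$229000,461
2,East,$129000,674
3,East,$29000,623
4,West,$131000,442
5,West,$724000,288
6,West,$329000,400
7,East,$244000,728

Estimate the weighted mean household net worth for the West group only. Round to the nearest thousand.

West rows: 4, 5, 6
Weighted sum = 131000×442 + 724000×288 + 329000×400
  = 57902000 + 208512000 + 131600000 = 398014000
Sum of weights = 442 + 288 + 400 = 1130
Weighted mean = 398014000 / 1130 = 352224.78

352000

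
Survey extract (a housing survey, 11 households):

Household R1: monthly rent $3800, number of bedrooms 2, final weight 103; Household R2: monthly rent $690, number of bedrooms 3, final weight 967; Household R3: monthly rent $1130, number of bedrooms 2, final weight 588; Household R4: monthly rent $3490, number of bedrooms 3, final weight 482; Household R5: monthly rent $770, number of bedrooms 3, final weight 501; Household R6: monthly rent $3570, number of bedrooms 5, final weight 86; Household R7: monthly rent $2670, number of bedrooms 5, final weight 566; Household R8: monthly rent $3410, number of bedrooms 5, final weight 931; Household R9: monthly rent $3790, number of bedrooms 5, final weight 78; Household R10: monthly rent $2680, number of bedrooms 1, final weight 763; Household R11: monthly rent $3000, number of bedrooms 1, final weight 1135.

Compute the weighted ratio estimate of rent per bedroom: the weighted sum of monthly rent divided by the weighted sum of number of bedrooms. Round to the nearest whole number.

833

Σ wᵢ·y = 3800×103 + 690×967 + 1130×588 + 3490×482 + 770×501 + 3570×86 + 2670×566 + 3410×931 + 3790×78 + 2680×763 + 3000×1135
  = 391400 + 667230 + 664440 + 1682180 + 385770 + 307020 + 1511220 + 3174710 + 295620 + 2044840 + 3405000 = 14529430
Σ wᵢ·x = 2×103 + 3×967 + 2×588 + 3×482 + 3×501 + 5×86 + 5×566 + 5×931 + 5×78 + 1×763 + 1×1135
  = 206 + 2901 + 1176 + 1446 + 1503 + 430 + 2830 + 4655 + 390 + 763 + 1135 = 17435
Ratio = 14529430 / 17435 = 833.34844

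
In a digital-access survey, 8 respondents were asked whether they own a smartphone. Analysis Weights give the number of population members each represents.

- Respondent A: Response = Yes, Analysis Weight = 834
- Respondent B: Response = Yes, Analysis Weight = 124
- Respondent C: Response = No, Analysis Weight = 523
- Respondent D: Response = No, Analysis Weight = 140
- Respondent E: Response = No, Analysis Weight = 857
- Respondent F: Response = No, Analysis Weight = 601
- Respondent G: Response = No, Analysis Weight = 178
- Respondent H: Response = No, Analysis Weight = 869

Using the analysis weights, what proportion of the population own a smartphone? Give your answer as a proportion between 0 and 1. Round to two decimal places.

0.23

Sum of weights for 'Yes' = 834 + 124 = 958
Total weight = 834 + 124 + 523 + 140 + 857 + 601 + 178 + 869 = 4126
Weighted proportion = 958 / 4126 = 0.23218614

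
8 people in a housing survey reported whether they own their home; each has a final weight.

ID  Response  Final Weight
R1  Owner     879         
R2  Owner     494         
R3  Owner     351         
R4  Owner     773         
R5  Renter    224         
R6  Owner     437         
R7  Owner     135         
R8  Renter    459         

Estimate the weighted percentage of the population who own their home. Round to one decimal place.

81.8

Sum of weights for 'Owner' = 879 + 494 + 351 + 773 + 437 + 135 = 3069
Total weight = 879 + 494 + 351 + 773 + 224 + 437 + 135 + 459 = 3752
Weighted proportion = 3069 / 3752 = 0.81796375 → 81.796375%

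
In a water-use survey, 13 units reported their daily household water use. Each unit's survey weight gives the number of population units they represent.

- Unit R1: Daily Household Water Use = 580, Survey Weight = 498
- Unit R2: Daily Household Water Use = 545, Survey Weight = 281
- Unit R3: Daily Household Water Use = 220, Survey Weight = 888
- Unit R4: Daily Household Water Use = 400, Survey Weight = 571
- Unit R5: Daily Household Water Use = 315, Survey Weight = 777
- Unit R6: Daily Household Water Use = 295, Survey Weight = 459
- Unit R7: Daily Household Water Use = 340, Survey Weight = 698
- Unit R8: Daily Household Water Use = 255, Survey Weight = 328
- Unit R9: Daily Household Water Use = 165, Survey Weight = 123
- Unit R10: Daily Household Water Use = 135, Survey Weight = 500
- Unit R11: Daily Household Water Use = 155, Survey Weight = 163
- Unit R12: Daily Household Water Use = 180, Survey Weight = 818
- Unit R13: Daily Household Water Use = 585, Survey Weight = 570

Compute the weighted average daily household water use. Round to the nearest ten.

320

Weighted sum = 2160615
Sum of weights = 6674
Weighted mean = 2160615 / 6674 = 323.73614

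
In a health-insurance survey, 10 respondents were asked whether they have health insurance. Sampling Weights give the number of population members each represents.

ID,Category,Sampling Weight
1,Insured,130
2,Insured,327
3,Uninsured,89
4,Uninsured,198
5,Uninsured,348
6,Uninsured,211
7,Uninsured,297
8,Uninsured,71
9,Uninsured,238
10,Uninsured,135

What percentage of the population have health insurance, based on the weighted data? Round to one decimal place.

22.4

Sum of weights for 'Insured' = 130 + 327 = 457
Total weight = 130 + 327 + 89 + 198 + 348 + 211 + 297 + 71 + 238 + 135 = 2044
Weighted proportion = 457 / 2044 = 0.22358121 → 22.358121%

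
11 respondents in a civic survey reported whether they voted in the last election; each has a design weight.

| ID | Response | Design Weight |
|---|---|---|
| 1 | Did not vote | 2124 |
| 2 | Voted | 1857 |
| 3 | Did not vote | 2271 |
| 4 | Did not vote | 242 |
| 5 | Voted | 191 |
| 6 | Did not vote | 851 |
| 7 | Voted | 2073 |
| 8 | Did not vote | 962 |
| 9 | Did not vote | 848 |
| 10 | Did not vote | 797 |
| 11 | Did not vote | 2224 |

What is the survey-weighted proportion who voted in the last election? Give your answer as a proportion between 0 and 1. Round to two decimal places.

Sum of weights for 'Voted' = 1857 + 191 + 2073 = 4121
Total weight = 14440
Weighted proportion = 4121 / 14440 = 0.28538781

0.29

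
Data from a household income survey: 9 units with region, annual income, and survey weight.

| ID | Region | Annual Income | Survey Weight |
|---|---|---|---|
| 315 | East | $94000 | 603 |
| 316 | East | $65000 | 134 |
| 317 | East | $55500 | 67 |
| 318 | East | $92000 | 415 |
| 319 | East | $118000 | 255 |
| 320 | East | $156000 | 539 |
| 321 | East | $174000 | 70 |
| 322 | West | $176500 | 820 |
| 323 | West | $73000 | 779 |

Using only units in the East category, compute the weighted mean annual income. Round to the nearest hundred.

East rows: 315, 316, 317, 318, 319, 320, 321
Weighted sum = 94000×603 + 65000×134 + 55500×67 + 92000×415 + 118000×255 + 156000×539 + 174000×70
  = 56682000 + 8710000 + 3718500 + 38180000 + 30090000 + 84084000 + 12180000 = 233644500
Sum of weights = 603 + 134 + 67 + 415 + 255 + 539 + 70 = 2083
Weighted mean = 233644500 / 2083 = 112167.31

112200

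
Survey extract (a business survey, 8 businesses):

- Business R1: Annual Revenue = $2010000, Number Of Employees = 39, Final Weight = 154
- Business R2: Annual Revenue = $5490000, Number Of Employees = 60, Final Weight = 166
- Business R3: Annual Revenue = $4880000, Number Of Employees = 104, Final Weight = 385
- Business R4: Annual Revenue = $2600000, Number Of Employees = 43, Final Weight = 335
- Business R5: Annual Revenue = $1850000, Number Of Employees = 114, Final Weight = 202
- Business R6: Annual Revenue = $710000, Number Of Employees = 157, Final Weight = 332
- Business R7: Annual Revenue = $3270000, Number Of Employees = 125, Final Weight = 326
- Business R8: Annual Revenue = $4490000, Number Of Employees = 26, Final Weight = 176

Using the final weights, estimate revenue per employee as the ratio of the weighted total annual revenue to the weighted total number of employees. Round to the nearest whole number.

Σ wᵢ·y = 6436360000
Σ wᵢ·x = 39×154 + 60×166 + 104×385 + 43×335 + 114×202 + 157×332 + 125×326 + 26×176
  = 6006 + 9960 + 40040 + 14405 + 23028 + 52124 + 40750 + 4576 = 190889
Ratio = 6436360000 / 190889 = 33717.815

33718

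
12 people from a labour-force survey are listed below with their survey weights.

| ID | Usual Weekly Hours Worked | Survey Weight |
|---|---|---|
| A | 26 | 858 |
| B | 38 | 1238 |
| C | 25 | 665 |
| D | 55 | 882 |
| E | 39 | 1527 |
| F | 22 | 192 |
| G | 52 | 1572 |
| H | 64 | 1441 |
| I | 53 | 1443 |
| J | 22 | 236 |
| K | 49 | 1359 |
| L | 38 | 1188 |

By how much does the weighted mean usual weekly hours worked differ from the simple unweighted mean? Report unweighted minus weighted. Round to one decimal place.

Unweighted sum = 26 + 38 + 25 + 55 + 39 + 22 + 52 + 64 + 53 + 22 + 49 + 38 = 483
Unweighted mean = 483 / 12 = 40.25
Weighted sum = 26×858 + 38×1238 + 25×665 + 55×882 + 39×1527 + 22×192 + 52×1572 + 64×1441 + 53×1443 + 22×236 + 49×1359 + 38×1188
  = 22308 + 47044 + 16625 + 48510 + 59553 + 4224 + 81744 + 92224 + 76479 + 5192 + 66591 + 45144 = 565638
Sum of weights = 858 + 1238 + 665 + 882 + 1527 + 192 + 1572 + 1441 + 1443 + 236 + 1359 + 1188 = 12601
Weighted mean = 565638 / 12601 = 44.888342
Difference (unweighted minus weighted) = -4.6383422

-4.6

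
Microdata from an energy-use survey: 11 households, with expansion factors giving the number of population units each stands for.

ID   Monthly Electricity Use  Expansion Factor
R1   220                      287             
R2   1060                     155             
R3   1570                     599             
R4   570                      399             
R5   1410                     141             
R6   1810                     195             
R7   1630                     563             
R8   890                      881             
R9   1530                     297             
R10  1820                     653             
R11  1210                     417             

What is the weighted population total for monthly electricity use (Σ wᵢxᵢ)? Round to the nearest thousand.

5796000

Weighted total = 5796280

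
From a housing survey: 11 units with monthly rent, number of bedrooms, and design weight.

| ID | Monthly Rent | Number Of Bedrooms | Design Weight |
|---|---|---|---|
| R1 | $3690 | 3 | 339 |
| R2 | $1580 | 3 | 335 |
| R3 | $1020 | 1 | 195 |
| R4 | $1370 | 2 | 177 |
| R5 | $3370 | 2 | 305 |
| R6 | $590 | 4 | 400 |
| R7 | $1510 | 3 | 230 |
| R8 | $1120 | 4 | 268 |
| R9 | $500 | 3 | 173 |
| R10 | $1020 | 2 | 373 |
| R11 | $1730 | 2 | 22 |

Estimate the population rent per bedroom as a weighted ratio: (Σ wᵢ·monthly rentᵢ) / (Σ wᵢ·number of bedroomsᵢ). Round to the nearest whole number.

591

Σ wᵢ·y = 3690×339 + 1580×335 + 1020×195 + 1370×177 + 3370×305 + 590×400 + 1510×230 + 1120×268 + 500×173 + 1020×373 + 1730×22
  = 1250910 + 529300 + 198900 + 242490 + 1027850 + 236000 + 347300 + 300160 + 86500 + 380460 + 38060 = 4637930
Σ wᵢ·x = 3×339 + 3×335 + 1×195 + 2×177 + 2×305 + 4×400 + 3×230 + 4×268 + 3×173 + 2×373 + 2×22
  = 7852
Ratio = 4637930 / 7852 = 590.66862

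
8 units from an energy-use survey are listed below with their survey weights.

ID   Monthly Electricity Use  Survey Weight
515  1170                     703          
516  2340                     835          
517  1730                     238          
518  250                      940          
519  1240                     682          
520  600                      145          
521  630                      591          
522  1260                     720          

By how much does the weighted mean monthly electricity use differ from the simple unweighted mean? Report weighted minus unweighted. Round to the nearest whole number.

Unweighted sum = 1170 + 2340 + 1730 + 250 + 1240 + 600 + 630 + 1260 = 9220
Unweighted mean = 9220 / 8 = 1152.5
Weighted sum = 1170×703 + 2340×835 + 1730×238 + 250×940 + 1240×682 + 600×145 + 630×591 + 1260×720
  = 5635360
Sum of weights = 4854
Weighted mean = 5635360 / 4854 = 1160.9724
Difference (weighted minus unweighted) = 8.4723939

8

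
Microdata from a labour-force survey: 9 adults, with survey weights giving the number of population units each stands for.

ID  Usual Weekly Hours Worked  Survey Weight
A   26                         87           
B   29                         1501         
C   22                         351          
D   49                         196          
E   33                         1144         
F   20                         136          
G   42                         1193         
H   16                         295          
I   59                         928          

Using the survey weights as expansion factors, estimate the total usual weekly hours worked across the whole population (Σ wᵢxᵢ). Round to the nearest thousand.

Weighted total = 26×87 + 29×1501 + 22×351 + 49×196 + 33×1144 + 20×136 + 42×1193 + 16×295 + 59×928
  = 2262 + 43529 + 7722 + 9604 + 37752 + 2720 + 50106 + 4720 + 54752 = 213167

213000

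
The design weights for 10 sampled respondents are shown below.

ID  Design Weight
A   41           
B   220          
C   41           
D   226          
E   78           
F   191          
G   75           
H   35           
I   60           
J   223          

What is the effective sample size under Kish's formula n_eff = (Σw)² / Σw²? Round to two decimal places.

6.89

Σ wᵢ = 41 + 220 + 41 + 226 + 78 + 191 + 75 + 35 + 60 + 223 = 1190
Σ wᵢ² = 1681 + 48400 + 1681 + 51076 + 6084 + 36481 + 5625 + 1225 + 3600 + 49729 = 205582
n_eff = 1190² / 205582 = 1416100 / 205582 = 6.888249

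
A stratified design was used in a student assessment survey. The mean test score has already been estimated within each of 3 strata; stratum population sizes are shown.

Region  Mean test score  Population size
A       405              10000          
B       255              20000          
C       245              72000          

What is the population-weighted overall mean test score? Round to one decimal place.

Σ Nₕ·x̄ₕ = 405×10000 + 255×20000 + 245×72000
  = 4050000 + 5100000 + 17640000 = 26790000
Σ Nₕ = 10000 + 20000 + 72000 = 102000
Overall mean = 26790000 / 102000 = 262.64706

262.6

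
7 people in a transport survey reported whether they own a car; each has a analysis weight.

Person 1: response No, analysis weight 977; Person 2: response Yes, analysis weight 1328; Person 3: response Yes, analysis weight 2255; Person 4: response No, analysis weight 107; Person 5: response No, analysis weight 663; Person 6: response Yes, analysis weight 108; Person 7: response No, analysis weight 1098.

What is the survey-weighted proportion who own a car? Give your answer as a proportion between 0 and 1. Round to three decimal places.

0.565

Sum of weights for 'Yes' = 1328 + 2255 + 108 = 3691
Total weight = 977 + 1328 + 2255 + 107 + 663 + 108 + 1098 = 6536
Weighted proportion = 3691 / 6536 = 0.56471848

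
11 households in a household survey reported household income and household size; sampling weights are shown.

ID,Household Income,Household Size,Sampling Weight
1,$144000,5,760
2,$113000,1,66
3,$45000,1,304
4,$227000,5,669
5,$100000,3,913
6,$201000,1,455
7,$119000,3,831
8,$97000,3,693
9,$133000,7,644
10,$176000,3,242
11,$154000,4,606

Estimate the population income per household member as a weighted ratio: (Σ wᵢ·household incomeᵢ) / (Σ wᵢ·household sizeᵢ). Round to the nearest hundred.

Σ wᵢ·y = 144000×760 + 113000×66 + 45000×304 + 227000×669 + 100000×913 + 201000×455 + 119000×831 + 97000×693 + 133000×644 + 176000×242 + 154000×606
  = 109440000 + 7458000 + 13680000 + 151863000 + 91300000 + 91455000 + 98889000 + 67221000 + 85652000 + 42592000 + 93324000 = 852874000
Σ wᵢ·x = 5×760 + 1×66 + 1×304 + 5×669 + 3×913 + 1×455 + 3×831 + 3×693 + 7×644 + 3×242 + 4×606
  = 3800 + 66 + 304 + 3345 + 2739 + 455 + 2493 + 2079 + 4508 + 726 + 2424 = 22939
Ratio = 852874000 / 22939 = 37180.086

37200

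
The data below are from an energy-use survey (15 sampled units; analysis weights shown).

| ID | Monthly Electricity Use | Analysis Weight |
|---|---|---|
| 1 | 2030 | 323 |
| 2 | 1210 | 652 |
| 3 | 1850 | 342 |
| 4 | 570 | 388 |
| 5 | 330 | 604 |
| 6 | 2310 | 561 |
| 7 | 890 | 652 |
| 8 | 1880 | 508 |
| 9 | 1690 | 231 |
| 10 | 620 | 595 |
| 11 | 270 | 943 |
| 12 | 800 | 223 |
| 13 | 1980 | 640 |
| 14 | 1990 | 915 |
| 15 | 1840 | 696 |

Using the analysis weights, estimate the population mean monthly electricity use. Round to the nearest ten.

Weighted sum = 10890010
Sum of weights = 8273
Weighted mean = 10890010 / 8273 = 1316.3314

1320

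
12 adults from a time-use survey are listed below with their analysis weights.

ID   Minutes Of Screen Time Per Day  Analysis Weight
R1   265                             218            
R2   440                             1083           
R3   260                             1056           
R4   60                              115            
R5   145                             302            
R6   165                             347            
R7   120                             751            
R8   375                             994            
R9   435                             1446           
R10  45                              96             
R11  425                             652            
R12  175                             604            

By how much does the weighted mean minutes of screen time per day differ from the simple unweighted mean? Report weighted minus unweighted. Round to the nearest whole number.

70

Unweighted sum = 265 + 440 + 260 + 60 + 145 + 165 + 120 + 375 + 435 + 45 + 425 + 175 = 2910
Unweighted mean = 2910 / 12 = 242.5
Weighted sum = 265×218 + 440×1083 + 260×1056 + 60×115 + 145×302 + 165×347 + 120×751 + 375×994 + 435×1446 + 45×96 + 425×652 + 175×604
  = 57770 + 476520 + 274560 + 6900 + 43790 + 57255 + 90120 + 372750 + 629010 + 4320 + 277100 + 105700 = 2395795
Sum of weights = 218 + 1083 + 1056 + 115 + 302 + 347 + 751 + 994 + 1446 + 96 + 652 + 604 = 7664
Weighted mean = 2395795 / 7664 = 312.60373
Difference (weighted minus unweighted) = 70.103732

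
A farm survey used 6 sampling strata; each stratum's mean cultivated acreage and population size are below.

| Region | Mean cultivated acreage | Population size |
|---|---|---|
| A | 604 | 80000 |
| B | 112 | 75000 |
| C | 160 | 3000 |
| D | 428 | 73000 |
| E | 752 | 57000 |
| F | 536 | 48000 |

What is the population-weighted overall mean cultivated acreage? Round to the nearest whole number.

467

Σ Nₕ·x̄ₕ = 604×80000 + 112×75000 + 160×3000 + 428×73000 + 752×57000 + 536×48000
  = 48320000 + 8400000 + 480000 + 31244000 + 42864000 + 25728000 = 157036000
Σ Nₕ = 80000 + 75000 + 3000 + 73000 + 57000 + 48000 = 336000
Overall mean = 157036000 / 336000 = 467.36905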